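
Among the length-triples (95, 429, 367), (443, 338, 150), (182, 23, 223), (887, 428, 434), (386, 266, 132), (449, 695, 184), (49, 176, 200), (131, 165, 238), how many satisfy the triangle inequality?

(95,367,429): 95+367 > 429 → valid
(150,338,443): 150+338 > 443 → valid
(23,182,223): 23+182 ≤ 223 → not valid
(428,434,887): 428+434 ≤ 887 → not valid
(132,266,386): 132+266 > 386 → valid
(184,449,695): 184+449 ≤ 695 → not valid
(49,176,200): 49+176 > 200 → valid
(131,165,238): 131+165 > 238 → valid
5 of the 8 triples form a triangle.

5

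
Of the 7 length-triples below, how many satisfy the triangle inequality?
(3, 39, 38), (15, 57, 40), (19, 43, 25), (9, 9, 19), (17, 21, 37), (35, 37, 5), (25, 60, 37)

(3,38,39): 3+38 > 39 → valid
(15,40,57): 15+40 ≤ 57 → not valid
(19,25,43): 19+25 > 43 → valid
(9,9,19): 9+9 ≤ 19 → not valid
(17,21,37): 17+21 > 37 → valid
(5,35,37): 5+35 > 37 → valid
(25,37,60): 25+37 > 60 → valid
5 of the 7 triples form a triangle.

5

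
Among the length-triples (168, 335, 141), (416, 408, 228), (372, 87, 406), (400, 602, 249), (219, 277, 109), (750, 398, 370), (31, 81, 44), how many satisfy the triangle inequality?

5

(141,168,335): 141+168 ≤ 335 → not valid
(228,408,416): 228+408 > 416 → valid
(87,372,406): 87+372 > 406 → valid
(249,400,602): 249+400 > 602 → valid
(109,219,277): 109+219 > 277 → valid
(370,398,750): 370+398 > 750 → valid
(31,44,81): 31+44 ≤ 81 → not valid
5 of the 7 triples form a triangle.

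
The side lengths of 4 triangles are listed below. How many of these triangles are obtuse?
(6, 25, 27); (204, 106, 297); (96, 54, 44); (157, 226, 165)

(6,25,27): 6²+25² = 661 < 729 = 27² → obtuse
(204,106,297): 106²+204² = 52852 < 88209 = 297² → obtuse
(96,54,44): 44²+54² = 4852 < 9216 = 96² → obtuse
(157,226,165): 157²+165² = 51874 > 51076 = 226² → acute
3 of the 4 are obtuse.

3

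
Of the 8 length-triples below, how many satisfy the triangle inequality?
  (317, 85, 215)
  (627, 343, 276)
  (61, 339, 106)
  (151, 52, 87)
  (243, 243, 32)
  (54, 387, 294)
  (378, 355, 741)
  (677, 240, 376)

1

(85,215,317): 85+215 ≤ 317 → not valid
(276,343,627): 276+343 ≤ 627 → not valid
(61,106,339): 61+106 ≤ 339 → not valid
(52,87,151): 52+87 ≤ 151 → not valid
(32,243,243): 32+243 > 243 → valid
(54,294,387): 54+294 ≤ 387 → not valid
(355,378,741): 355+378 ≤ 741 → not valid
(240,376,677): 240+376 ≤ 677 → not valid
1 of the 8 triples forms a triangle.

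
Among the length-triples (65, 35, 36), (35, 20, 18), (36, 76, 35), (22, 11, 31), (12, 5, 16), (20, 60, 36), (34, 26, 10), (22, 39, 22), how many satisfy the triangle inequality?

(35,36,65): 35+36 > 65 → valid
(18,20,35): 18+20 > 35 → valid
(35,36,76): 35+36 ≤ 76 → not valid
(11,22,31): 11+22 > 31 → valid
(5,12,16): 5+12 > 16 → valid
(20,36,60): 20+36 ≤ 60 → not valid
(10,26,34): 10+26 > 34 → valid
(22,22,39): 22+22 > 39 → valid
6 of the 8 triples form a triangle.

6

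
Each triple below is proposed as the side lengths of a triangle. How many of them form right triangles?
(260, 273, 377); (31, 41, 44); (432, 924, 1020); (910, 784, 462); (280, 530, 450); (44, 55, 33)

5

(260,273,377): 260²+273² = 142129 = 377² → right
(31,41,44): 31²+41² = 2642 > 1936 = 44² → acute
(432,924,1020): 432²+924² = 1040400 = 1020² → right
(910,784,462): 462²+784² = 828100 = 910² → right
(280,530,450): 280²+450² = 280900 = 530² → right
(44,55,33): 33²+44² = 3025 = 55² → right
5 of the 6 are right.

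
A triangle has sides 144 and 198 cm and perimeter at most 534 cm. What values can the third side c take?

54 < c ≤ 192

Triangle inequality alone gives 54 < c < 342.
The perimeter condition gives c ≤ 534 − 144 − 198 = 192.
Intersecting the two: 54 < c ≤ 192.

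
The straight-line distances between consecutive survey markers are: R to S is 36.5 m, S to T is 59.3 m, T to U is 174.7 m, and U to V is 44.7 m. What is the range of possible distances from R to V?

34.2 ≤ RV ≤ 315.2 m

The maximum is all hops collinear in one direction: 36.5 + 59.3 + 174.7 + 44.7 = 315.2.
The longest hop is 174.7; the others sum to 140.5. Folding the others back against it leaves at least 174.7 − 140.5 = 34.2.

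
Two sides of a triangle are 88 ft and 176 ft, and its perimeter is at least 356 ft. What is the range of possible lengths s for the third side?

92 ≤ s < 264

Triangle inequality alone gives 88 < s < 264.
The perimeter condition gives s ≥ 356 − 88 − 176 = 92.
Intersecting the two: 92 ≤ s < 264.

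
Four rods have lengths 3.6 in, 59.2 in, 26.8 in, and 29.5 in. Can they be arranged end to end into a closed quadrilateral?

Yes

A quadrilateral exists iff every side is shorter than the sum of the others — equivalently, the longest side is less than the sum of the rest.
Longest side 59.2 < 59.9 (sum of the remaining 3), so yes.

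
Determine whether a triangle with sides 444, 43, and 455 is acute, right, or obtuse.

obtuse

Compare the square of the longest side to the sum of squares of the other two: 43² + 444² = 198985 < 207025 = 455².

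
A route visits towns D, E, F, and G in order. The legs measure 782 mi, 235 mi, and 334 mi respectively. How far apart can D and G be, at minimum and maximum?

213 ≤ DG ≤ 1351 mi

The maximum is all hops collinear in one direction: 782 + 235 + 334 = 1351.
The longest hop is 782; the others sum to 569. Folding the others back against it leaves at least 782 − 569 = 213.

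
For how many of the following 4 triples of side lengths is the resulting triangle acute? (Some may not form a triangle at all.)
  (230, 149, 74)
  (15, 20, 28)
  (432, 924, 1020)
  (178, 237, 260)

(230,149,74): 74+149 ≤ 230, not a triangle
(15,20,28): 15²+20² = 625 < 784 = 28² → obtuse
(432,924,1020): 432²+924² = 1040400 = 1020² → right
(178,237,260): 178²+237² = 87853 > 67600 = 260² → acute
1 of the 4 is acute.

1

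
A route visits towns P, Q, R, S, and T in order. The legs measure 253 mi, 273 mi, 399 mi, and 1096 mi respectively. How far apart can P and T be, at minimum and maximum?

The maximum is all hops collinear in one direction: 253 + 273 + 399 + 1096 = 2021.
The longest hop is 1096; the others sum to 925. Folding the others back against it leaves at least 1096 − 925 = 171.

171 ≤ PT ≤ 2021 mi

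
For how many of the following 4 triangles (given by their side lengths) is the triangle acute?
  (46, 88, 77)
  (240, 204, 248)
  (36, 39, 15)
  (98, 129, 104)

(46,88,77): 46²+77² = 8045 > 7744 = 88² → acute
(240,204,248): 204²+240² = 99216 > 61504 = 248² → acute
(36,39,15): 15²+36² = 1521 = 39² → right
(98,129,104): 98²+104² = 20420 > 16641 = 129² → acute
3 of the 4 are acute.

3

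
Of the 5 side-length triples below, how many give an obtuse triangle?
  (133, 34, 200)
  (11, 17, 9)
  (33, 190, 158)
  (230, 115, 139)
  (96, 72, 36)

(133,34,200): 34+133 ≤ 200, not a triangle
(11,17,9): 9²+11² = 202 < 289 = 17² → obtuse
(33,190,158): 33²+158² = 26053 < 36100 = 190² → obtuse
(230,115,139): 115²+139² = 32546 < 52900 = 230² → obtuse
(96,72,36): 36²+72² = 6480 < 9216 = 96² → obtuse
4 of the 5 are obtuse.

4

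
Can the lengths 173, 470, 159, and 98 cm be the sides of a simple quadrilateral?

For a quadrilateral, each side must be shorter than the sum of the others.
Here the longest side is 470, but the remaining 3 sides sum to only 430.

No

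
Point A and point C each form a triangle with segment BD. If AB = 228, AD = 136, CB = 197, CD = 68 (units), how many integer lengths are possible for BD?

135

From triangle ABD: 92 < BD < 364.
From triangle CBD: 129 < BD < 265.
Intersection: 129 < BD < 265, so integers 130 through 264: 135 values.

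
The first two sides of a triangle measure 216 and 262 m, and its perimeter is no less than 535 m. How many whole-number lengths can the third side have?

Triangle inequality: 46 < x < 478. Perimeter ≥ 535 gives x ≥ 535 − 216 − 262 = 57.
So 57 ≤ x < 478; integers 57 through 477: 421 values.

421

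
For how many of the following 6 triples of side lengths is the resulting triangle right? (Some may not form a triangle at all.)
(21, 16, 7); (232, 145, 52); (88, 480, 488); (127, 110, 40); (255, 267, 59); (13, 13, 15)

(21,16,7): 7²+16² = 305 < 441 = 21² → obtuse
(232,145,52): 52+145 ≤ 232, not a triangle
(88,480,488): 88²+480² = 238144 = 488² → right
(127,110,40): 40²+110² = 13700 < 16129 = 127² → obtuse
(255,267,59): 59²+255² = 68506 < 71289 = 267² → obtuse
(13,13,15): 13²+13² = 338 > 225 = 15² → acute
1 of the 6 is right.

1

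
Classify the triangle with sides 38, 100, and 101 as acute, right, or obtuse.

acute

Compare the square of the longest side to the sum of squares of the other two: 38² + 100² = 11444 > 10201 = 101².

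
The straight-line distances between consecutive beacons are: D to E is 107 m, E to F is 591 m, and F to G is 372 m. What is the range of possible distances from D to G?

The maximum is all hops collinear in one direction: 107 + 591 + 372 = 1070.
The longest hop is 591; the others sum to 479. Folding the others back against it leaves at least 591 − 479 = 112.

112 ≤ DG ≤ 1070 m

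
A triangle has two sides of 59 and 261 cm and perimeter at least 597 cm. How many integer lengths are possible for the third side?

Triangle inequality: 202 < x < 320. Perimeter ≥ 597 gives x ≥ 597 − 59 − 261 = 277.
So 277 ≤ x < 320; integers 277 through 319: 43 values.

43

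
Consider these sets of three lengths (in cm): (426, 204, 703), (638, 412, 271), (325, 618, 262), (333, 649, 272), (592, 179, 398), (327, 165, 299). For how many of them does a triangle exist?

(204,426,703): 204+426 ≤ 703 → not valid
(271,412,638): 271+412 > 638 → valid
(262,325,618): 262+325 ≤ 618 → not valid
(272,333,649): 272+333 ≤ 649 → not valid
(179,398,592): 179+398 ≤ 592 → not valid
(165,299,327): 165+299 > 327 → valid
2 of the 6 triples form a triangle.

2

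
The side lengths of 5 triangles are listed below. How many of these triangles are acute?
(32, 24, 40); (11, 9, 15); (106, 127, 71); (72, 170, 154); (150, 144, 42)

(32,24,40): 24²+32² = 1600 = 40² → right
(11,9,15): 9²+11² = 202 < 225 = 15² → obtuse
(106,127,71): 71²+106² = 16277 > 16129 = 127² → acute
(72,170,154): 72²+154² = 28900 = 170² → right
(150,144,42): 42²+144² = 22500 = 150² → right
1 of the 5 is acute.

1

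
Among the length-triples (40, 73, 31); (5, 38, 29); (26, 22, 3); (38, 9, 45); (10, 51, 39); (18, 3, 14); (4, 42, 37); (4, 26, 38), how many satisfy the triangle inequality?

(31,40,73): 31+40 ≤ 73 → not valid
(5,29,38): 5+29 ≤ 38 → not valid
(3,22,26): 3+22 ≤ 26 → not valid
(9,38,45): 9+38 > 45 → valid
(10,39,51): 10+39 ≤ 51 → not valid
(3,14,18): 3+14 ≤ 18 → not valid
(4,37,42): 4+37 ≤ 42 → not valid
(4,26,38): 4+26 ≤ 38 → not valid
1 of the 8 triples forms a triangle.

1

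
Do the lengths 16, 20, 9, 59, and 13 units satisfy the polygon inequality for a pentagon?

No

For a pentagon, each side must be shorter than the sum of the others.
Here the longest side is 59, but the remaining 4 sides sum to only 58.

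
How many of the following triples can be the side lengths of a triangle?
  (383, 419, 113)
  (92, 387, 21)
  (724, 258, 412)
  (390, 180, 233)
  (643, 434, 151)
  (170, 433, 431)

(113,383,419): 113+383 > 419 → valid
(21,92,387): 21+92 ≤ 387 → not valid
(258,412,724): 258+412 ≤ 724 → not valid
(180,233,390): 180+233 > 390 → valid
(151,434,643): 151+434 ≤ 643 → not valid
(170,431,433): 170+431 > 433 → valid
3 of the 6 triples form a triangle.

3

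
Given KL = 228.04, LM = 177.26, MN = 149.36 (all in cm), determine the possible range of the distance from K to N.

0 ≤ KN ≤ 554.66 cm

The maximum is all hops collinear in one direction: 228.04 + 177.26 + 149.36 = 554.66.
The longest hop is 228.04; the others sum to 326.62. Since 228.04 ≤ 326.62, the path can fold back on itself completely, so the minimum distance is 0.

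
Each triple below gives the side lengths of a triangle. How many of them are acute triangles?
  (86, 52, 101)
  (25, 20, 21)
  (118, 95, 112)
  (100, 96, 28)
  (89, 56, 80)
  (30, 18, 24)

3

(86,52,101): 52²+86² = 10100 < 10201 = 101² → obtuse
(25,20,21): 20²+21² = 841 > 625 = 25² → acute
(118,95,112): 95²+112² = 21569 > 13924 = 118² → acute
(100,96,28): 28²+96² = 10000 = 100² → right
(89,56,80): 56²+80² = 9536 > 7921 = 89² → acute
(30,18,24): 18²+24² = 900 = 30² → right
3 of the 6 are acute.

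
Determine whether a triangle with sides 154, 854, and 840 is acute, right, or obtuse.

right

Compare the square of the longest side to the sum of squares of the other two: 154² + 840² = 729316 = 854².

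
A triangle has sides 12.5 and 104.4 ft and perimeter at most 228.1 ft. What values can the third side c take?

Triangle inequality alone gives 91.9 < c < 116.9.
The perimeter condition gives c ≤ 228.1 − 12.5 − 104.4 = 111.2.
Intersecting the two: 91.9 < c ≤ 111.2.

91.9 < c ≤ 111.2 ft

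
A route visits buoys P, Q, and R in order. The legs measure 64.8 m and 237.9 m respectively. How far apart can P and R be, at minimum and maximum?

173.1 ≤ PR ≤ 302.7 m

By the triangle inequality, |64.8 − 237.9| ≤ PR ≤ 64.8 + 237.9.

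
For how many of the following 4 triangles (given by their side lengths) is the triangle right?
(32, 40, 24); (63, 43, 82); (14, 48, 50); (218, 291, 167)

(32,40,24): 24²+32² = 1600 = 40² → right
(63,43,82): 43²+63² = 5818 < 6724 = 82² → obtuse
(14,48,50): 14²+48² = 2500 = 50² → right
(218,291,167): 167²+218² = 75413 < 84681 = 291² → obtuse
2 of the 4 are right.

2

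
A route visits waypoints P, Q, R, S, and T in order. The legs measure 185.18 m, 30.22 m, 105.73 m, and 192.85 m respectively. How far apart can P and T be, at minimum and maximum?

0 ≤ PT ≤ 513.98 m

The maximum is all hops collinear in one direction: 185.18 + 30.22 + 105.73 + 192.85 = 513.98.
The longest hop is 192.85; the others sum to 321.13. Since 192.85 ≤ 321.13, the path can fold back on itself completely, so the minimum distance is 0.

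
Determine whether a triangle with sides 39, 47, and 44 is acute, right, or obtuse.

acute

Compare the square of the longest side to the sum of squares of the other two: 39² + 44² = 3457 > 2209 = 47².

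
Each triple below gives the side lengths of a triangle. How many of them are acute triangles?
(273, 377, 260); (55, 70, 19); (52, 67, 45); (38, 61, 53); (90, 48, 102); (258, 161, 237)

3

(273,377,260): 260²+273² = 142129 = 377² → right
(55,70,19): 19²+55² = 3386 < 4900 = 70² → obtuse
(52,67,45): 45²+52² = 4729 > 4489 = 67² → acute
(38,61,53): 38²+53² = 4253 > 3721 = 61² → acute
(90,48,102): 48²+90² = 10404 = 102² → right
(258,161,237): 161²+237² = 82090 > 66564 = 258² → acute
3 of the 6 are acute.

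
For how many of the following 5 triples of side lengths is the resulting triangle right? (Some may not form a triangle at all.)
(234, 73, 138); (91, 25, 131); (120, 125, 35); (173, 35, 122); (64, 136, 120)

(234,73,138): 73+138 ≤ 234, not a triangle
(91,25,131): 25+91 ≤ 131, not a triangle
(120,125,35): 35²+120² = 15625 = 125² → right
(173,35,122): 35+122 ≤ 173, not a triangle
(64,136,120): 64²+120² = 18496 = 136² → right
2 of the 5 are right.

2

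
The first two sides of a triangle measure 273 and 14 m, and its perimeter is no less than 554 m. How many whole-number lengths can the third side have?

20

Triangle inequality: 259 < x < 287. Perimeter ≥ 554 gives x ≥ 554 − 273 − 14 = 267.
So 267 ≤ x < 287; integers 267 through 286: 20 values.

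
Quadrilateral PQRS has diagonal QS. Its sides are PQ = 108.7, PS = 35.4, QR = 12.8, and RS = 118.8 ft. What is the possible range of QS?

106.0 < QS < 131.6

From triangle PQS: |108.7 − 35.4| < QS < 108.7 + 35.4, i.e. 73.3 < QS < 144.1.
From triangle RQS: 106.0 < QS < 131.6.
Both must hold, so QS lies in the intersection.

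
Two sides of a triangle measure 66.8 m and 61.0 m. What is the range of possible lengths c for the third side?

5.8 < c < 127.8 (m)

By the triangle inequality, c must be less than 66.8 + 61.0 = 127.8 and greater than |66.8 − 61.0| = 5.8.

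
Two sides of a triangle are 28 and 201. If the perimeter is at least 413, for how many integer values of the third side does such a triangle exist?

45

Triangle inequality: 173 < x < 229. Perimeter ≥ 413 gives x ≥ 413 − 28 − 201 = 184.
So 184 ≤ x < 229; integers 184 through 228: 45 values.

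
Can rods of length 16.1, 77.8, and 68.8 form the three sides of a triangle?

The longest side is 77.8, and the other two sum to 84.9.
Since 84.9 > 77.8, the triangle inequality holds.

Yes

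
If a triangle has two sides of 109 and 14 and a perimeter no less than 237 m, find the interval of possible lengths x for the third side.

Triangle inequality alone gives 95 < x < 123.
The perimeter condition gives x ≥ 237 − 109 − 14 = 114.
Intersecting the two: 114 ≤ x < 123.

114 ≤ x < 123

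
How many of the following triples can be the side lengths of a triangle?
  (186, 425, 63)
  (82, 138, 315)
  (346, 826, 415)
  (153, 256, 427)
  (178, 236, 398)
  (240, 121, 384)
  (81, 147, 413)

(63,186,425): 63+186 ≤ 425 → not valid
(82,138,315): 82+138 ≤ 315 → not valid
(346,415,826): 346+415 ≤ 826 → not valid
(153,256,427): 153+256 ≤ 427 → not valid
(178,236,398): 178+236 > 398 → valid
(121,240,384): 121+240 ≤ 384 → not valid
(81,147,413): 81+147 ≤ 413 → not valid
1 of the 7 triples forms a triangle.

1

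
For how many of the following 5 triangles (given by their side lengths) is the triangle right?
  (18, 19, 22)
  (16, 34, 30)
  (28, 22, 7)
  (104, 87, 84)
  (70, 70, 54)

1

(18,19,22): 18²+19² = 685 > 484 = 22² → acute
(16,34,30): 16²+30² = 1156 = 34² → right
(28,22,7): 7²+22² = 533 < 784 = 28² → obtuse
(104,87,84): 84²+87² = 14625 > 10816 = 104² → acute
(70,70,54): 54²+70² = 7816 > 4900 = 70² → acute
1 of the 5 is right.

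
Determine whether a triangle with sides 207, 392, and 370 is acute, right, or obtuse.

acute

Compare the square of the longest side to the sum of squares of the other two: 207² + 370² = 179749 > 153664 = 392².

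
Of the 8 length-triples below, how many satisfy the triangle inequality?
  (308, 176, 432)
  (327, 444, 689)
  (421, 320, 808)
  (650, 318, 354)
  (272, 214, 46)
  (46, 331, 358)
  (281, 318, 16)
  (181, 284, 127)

(176,308,432): 176+308 > 432 → valid
(327,444,689): 327+444 > 689 → valid
(320,421,808): 320+421 ≤ 808 → not valid
(318,354,650): 318+354 > 650 → valid
(46,214,272): 46+214 ≤ 272 → not valid
(46,331,358): 46+331 > 358 → valid
(16,281,318): 16+281 ≤ 318 → not valid
(127,181,284): 127+181 > 284 → valid
5 of the 8 triples form a triangle.

5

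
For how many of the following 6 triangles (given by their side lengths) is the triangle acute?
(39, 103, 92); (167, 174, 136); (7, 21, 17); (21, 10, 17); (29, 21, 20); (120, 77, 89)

1

(39,103,92): 39²+92² = 9985 < 10609 = 103² → obtuse
(167,174,136): 136²+167² = 46385 > 30276 = 174² → acute
(7,21,17): 7²+17² = 338 < 441 = 21² → obtuse
(21,10,17): 10²+17² = 389 < 441 = 21² → obtuse
(29,21,20): 20²+21² = 841 = 29² → right
(120,77,89): 77²+89² = 13850 < 14400 = 120² → obtuse
1 of the 6 is acute.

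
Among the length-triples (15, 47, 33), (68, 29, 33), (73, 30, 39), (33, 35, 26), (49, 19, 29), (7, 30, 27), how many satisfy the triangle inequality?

3

(15,33,47): 15+33 > 47 → valid
(29,33,68): 29+33 ≤ 68 → not valid
(30,39,73): 30+39 ≤ 73 → not valid
(26,33,35): 26+33 > 35 → valid
(19,29,49): 19+29 ≤ 49 → not valid
(7,27,30): 7+27 > 30 → valid
3 of the 6 triples form a triangle.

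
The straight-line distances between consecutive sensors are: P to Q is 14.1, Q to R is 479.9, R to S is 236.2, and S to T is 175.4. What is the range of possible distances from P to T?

The maximum is all hops collinear in one direction: 14.1 + 479.9 + 236.2 + 175.4 = 905.6.
The longest hop is 479.9; the others sum to 425.7. Folding the others back against it leaves at least 479.9 − 425.7 = 54.2.

54.2 ≤ PT ≤ 905.6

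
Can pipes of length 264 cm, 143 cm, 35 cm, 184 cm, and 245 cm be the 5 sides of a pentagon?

Yes

A pentagon exists iff every side is shorter than the sum of the others — equivalently, the longest side is less than the sum of the rest.
Longest side 264 < 607 (sum of the remaining 4), so yes.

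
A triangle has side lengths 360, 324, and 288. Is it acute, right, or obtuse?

Compare the square of the longest side to the sum of squares of the other two: 288² + 324² = 187920 > 129600 = 360².

acute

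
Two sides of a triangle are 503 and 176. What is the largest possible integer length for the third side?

The third side must be strictly less than 503 + 176 = 679.
The largest integer below 679 is 678.

678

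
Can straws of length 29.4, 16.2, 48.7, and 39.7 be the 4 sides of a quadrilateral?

Yes

A quadrilateral exists iff every side is shorter than the sum of the others — equivalently, the longest side is less than the sum of the rest.
Longest side 48.7 < 85.3 (sum of the remaining 3), so yes.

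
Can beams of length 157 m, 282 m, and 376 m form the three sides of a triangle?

The longest side is 376, and the other two sum to 439.
Since 439 > 376, the triangle inequality holds.

Yes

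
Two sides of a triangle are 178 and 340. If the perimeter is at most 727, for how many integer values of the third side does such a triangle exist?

47

Triangle inequality: 162 < x < 518. Perimeter ≤ 727 gives x ≤ 727 − 178 − 340 = 209.
So 162 < x ≤ 209; integers 163 through 209: 47 values.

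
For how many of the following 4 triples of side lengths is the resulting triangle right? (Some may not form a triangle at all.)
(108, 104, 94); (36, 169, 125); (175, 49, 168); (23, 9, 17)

1

(108,104,94): 94²+104² = 19652 > 11664 = 108² → acute
(36,169,125): 36+125 ≤ 169, not a triangle
(175,49,168): 49²+168² = 30625 = 175² → right
(23,9,17): 9²+17² = 370 < 529 = 23² → obtuse
1 of the 4 is right.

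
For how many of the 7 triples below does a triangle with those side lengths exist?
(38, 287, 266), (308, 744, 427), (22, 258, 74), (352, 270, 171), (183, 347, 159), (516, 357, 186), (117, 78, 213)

3

(38,266,287): 38+266 > 287 → valid
(308,427,744): 308+427 ≤ 744 → not valid
(22,74,258): 22+74 ≤ 258 → not valid
(171,270,352): 171+270 > 352 → valid
(159,183,347): 159+183 ≤ 347 → not valid
(186,357,516): 186+357 > 516 → valid
(78,117,213): 78+117 ≤ 213 → not valid
3 of the 7 triples form a triangle.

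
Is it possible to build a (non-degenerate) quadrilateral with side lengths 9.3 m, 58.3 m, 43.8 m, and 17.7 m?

A quadrilateral exists iff every side is shorter than the sum of the others — equivalently, the longest side is less than the sum of the rest.
Longest side 58.3 < 70.8 (sum of the remaining 3), so yes.

Yes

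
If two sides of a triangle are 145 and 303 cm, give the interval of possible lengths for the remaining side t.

158 < t < 448 (cm)

By the triangle inequality, t must be less than 145 + 303 = 448 and greater than |145 − 303| = 158.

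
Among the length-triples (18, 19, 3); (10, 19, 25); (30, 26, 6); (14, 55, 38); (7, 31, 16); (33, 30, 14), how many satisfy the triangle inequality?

4

(3,18,19): 3+18 > 19 → valid
(10,19,25): 10+19 > 25 → valid
(6,26,30): 6+26 > 30 → valid
(14,38,55): 14+38 ≤ 55 → not valid
(7,16,31): 7+16 ≤ 31 → not valid
(14,30,33): 14+30 > 33 → valid
4 of the 6 triples form a triangle.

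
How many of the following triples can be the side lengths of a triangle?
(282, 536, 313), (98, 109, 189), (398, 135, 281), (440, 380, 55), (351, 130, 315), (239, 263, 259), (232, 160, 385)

(282,313,536): 282+313 > 536 → valid
(98,109,189): 98+109 > 189 → valid
(135,281,398): 135+281 > 398 → valid
(55,380,440): 55+380 ≤ 440 → not valid
(130,315,351): 130+315 > 351 → valid
(239,259,263): 239+259 > 263 → valid
(160,232,385): 160+232 > 385 → valid
6 of the 7 triples form a triangle.

6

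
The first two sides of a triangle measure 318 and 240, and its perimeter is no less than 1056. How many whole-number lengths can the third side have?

60

Triangle inequality: 78 < x < 558. Perimeter ≥ 1056 gives x ≥ 1056 − 318 − 240 = 498.
So 498 ≤ x < 558; integers 498 through 557: 60 values.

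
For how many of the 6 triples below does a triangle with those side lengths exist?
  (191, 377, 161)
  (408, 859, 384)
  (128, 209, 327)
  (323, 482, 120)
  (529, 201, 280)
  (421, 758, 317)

1

(161,191,377): 161+191 ≤ 377 → not valid
(384,408,859): 384+408 ≤ 859 → not valid
(128,209,327): 128+209 > 327 → valid
(120,323,482): 120+323 ≤ 482 → not valid
(201,280,529): 201+280 ≤ 529 → not valid
(317,421,758): 317+421 ≤ 758 → not valid
1 of the 6 triples forms a triangle.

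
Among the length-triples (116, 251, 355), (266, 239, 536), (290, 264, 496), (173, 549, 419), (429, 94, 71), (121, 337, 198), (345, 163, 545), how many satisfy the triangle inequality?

3

(116,251,355): 116+251 > 355 → valid
(239,266,536): 239+266 ≤ 536 → not valid
(264,290,496): 264+290 > 496 → valid
(173,419,549): 173+419 > 549 → valid
(71,94,429): 71+94 ≤ 429 → not valid
(121,198,337): 121+198 ≤ 337 → not valid
(163,345,545): 163+345 ≤ 545 → not valid
3 of the 7 triples form a triangle.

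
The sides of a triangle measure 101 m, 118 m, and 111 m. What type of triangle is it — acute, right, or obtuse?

acute

Compare the square of the longest side to the sum of squares of the other two: 101² + 111² = 22522 > 13924 = 118².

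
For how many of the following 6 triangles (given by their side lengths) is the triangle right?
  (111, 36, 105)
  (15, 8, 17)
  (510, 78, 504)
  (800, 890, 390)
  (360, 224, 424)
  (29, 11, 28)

(111,36,105): 36²+105² = 12321 = 111² → right
(15,8,17): 8²+15² = 289 = 17² → right
(510,78,504): 78²+504² = 260100 = 510² → right
(800,890,390): 390²+800² = 792100 = 890² → right
(360,224,424): 224²+360² = 179776 = 424² → right
(29,11,28): 11²+28² = 905 > 841 = 29² → acute
5 of the 6 are right.

5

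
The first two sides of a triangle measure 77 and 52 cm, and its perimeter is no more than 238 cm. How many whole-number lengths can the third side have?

Triangle inequality: 25 < x < 129. Perimeter ≤ 238 gives x ≤ 238 − 77 − 52 = 109.
So 25 < x ≤ 109; integers 26 through 109: 84 values.

84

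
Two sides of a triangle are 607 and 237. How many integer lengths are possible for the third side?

473

The third side lies in the open interval (370, 844).
Integers from 371 to 843 inclusive: 843 − 371 + 1 = 473.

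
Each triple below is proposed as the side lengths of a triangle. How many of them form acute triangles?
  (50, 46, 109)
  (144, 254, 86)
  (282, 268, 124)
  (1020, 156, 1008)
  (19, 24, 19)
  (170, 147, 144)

3

(50,46,109): 46+50 ≤ 109, not a triangle
(144,254,86): 86+144 ≤ 254, not a triangle
(282,268,124): 124²+268² = 87200 > 79524 = 282² → acute
(1020,156,1008): 156²+1008² = 1040400 = 1020² → right
(19,24,19): 19²+19² = 722 > 576 = 24² → acute
(170,147,144): 144²+147² = 42345 > 28900 = 170² → acute
3 of the 6 are acute.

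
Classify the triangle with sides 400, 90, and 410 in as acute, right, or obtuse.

right

Compare the square of the longest side to the sum of squares of the other two: 90² + 400² = 168100 = 410².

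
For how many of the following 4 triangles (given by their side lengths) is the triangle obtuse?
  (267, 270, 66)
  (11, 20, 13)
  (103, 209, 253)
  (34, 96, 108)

(267,270,66): 66²+267² = 75645 > 72900 = 270² → acute
(11,20,13): 11²+13² = 290 < 400 = 20² → obtuse
(103,209,253): 103²+209² = 54290 < 64009 = 253² → obtuse
(34,96,108): 34²+96² = 10372 < 11664 = 108² → obtuse
3 of the 4 are obtuse.

3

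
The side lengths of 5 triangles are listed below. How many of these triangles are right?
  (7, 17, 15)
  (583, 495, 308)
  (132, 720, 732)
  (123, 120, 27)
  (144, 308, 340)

(7,17,15): 7²+15² = 274 < 289 = 17² → obtuse
(583,495,308): 308²+495² = 339889 = 583² → right
(132,720,732): 132²+720² = 535824 = 732² → right
(123,120,27): 27²+120² = 15129 = 123² → right
(144,308,340): 144²+308² = 115600 = 340² → right
4 of the 5 are right.

4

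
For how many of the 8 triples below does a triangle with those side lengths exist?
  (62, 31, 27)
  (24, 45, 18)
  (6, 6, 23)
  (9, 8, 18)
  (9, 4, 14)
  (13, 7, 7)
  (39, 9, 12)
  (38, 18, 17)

1

(27,31,62): 27+31 ≤ 62 → not valid
(18,24,45): 18+24 ≤ 45 → not valid
(6,6,23): 6+6 ≤ 23 → not valid
(8,9,18): 8+9 ≤ 18 → not valid
(4,9,14): 4+9 ≤ 14 → not valid
(7,7,13): 7+7 > 13 → valid
(9,12,39): 9+12 ≤ 39 → not valid
(17,18,38): 17+18 ≤ 38 → not valid
1 of the 8 triples forms a triangle.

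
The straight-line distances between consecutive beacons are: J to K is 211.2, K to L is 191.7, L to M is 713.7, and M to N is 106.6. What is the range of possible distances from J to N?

204.2 ≤ JN ≤ 1223.2

The maximum is all hops collinear in one direction: 211.2 + 191.7 + 713.7 + 106.6 = 1223.2.
The longest hop is 713.7; the others sum to 509.5. Folding the others back against it leaves at least 713.7 − 509.5 = 204.2.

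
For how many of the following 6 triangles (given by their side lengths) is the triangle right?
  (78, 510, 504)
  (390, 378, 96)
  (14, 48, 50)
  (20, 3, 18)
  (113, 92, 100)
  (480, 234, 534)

4

(78,510,504): 78²+504² = 260100 = 510² → right
(390,378,96): 96²+378² = 152100 = 390² → right
(14,48,50): 14²+48² = 2500 = 50² → right
(20,3,18): 3²+18² = 333 < 400 = 20² → obtuse
(113,92,100): 92²+100² = 18464 > 12769 = 113² → acute
(480,234,534): 234²+480² = 285156 = 534² → right
4 of the 6 are right.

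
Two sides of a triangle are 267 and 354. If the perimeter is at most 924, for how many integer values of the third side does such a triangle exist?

Triangle inequality: 87 < x < 621. Perimeter ≤ 924 gives x ≤ 924 − 267 − 354 = 303.
So 87 < x ≤ 303; integers 88 through 303: 216 values.

216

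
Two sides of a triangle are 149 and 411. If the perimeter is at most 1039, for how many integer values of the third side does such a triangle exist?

217

Triangle inequality: 262 < x < 560. Perimeter ≤ 1039 gives x ≤ 1039 − 149 − 411 = 479.
So 262 < x ≤ 479; integers 263 through 479: 217 values.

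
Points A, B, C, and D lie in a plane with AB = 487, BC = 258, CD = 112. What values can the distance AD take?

The maximum is all hops collinear in one direction: 487 + 258 + 112 = 857.
The longest hop is 487; the others sum to 370. Folding the others back against it leaves at least 487 − 370 = 117.

117 ≤ AD ≤ 857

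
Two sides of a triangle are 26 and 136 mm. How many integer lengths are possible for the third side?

The third side lies in the open interval (110, 162).
Integers from 111 to 161 inclusive: 161 − 111 + 1 = 51.

51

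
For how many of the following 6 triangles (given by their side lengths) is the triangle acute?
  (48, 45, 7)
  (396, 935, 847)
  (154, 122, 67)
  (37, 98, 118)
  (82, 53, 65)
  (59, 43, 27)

1

(48,45,7): 7²+45² = 2074 < 2304 = 48² → obtuse
(396,935,847): 396²+847² = 874225 = 935² → right
(154,122,67): 67²+122² = 19373 < 23716 = 154² → obtuse
(37,98,118): 37²+98² = 10973 < 13924 = 118² → obtuse
(82,53,65): 53²+65² = 7034 > 6724 = 82² → acute
(59,43,27): 27²+43² = 2578 < 3481 = 59² → obtuse
1 of the 6 is acute.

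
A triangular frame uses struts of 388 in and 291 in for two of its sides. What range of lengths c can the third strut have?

By the triangle inequality, c must be less than 388 + 291 = 679 and greater than |388 − 291| = 97.

97 < c < 679 (in)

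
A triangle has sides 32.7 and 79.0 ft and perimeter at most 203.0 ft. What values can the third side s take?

Triangle inequality alone gives 46.3 < s < 111.7.
The perimeter condition gives s ≤ 203.0 − 32.7 − 79.0 = 91.3.
Intersecting the two: 46.3 < s ≤ 91.3.

46.3 < s ≤ 91.3 ft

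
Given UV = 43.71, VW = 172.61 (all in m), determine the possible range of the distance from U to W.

By the triangle inequality, |43.71 − 172.61| ≤ UW ≤ 43.71 + 172.61.

128.90 ≤ UW ≤ 216.32 m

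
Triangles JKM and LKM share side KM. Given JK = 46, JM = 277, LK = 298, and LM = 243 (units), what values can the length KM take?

From triangle JKM: |46 − 277| < KM < 46 + 277, i.e. 231 < KM < 323.
From triangle LKM: 55 < KM < 541.
Both must hold, so KM lies in the intersection.

231 < KM < 323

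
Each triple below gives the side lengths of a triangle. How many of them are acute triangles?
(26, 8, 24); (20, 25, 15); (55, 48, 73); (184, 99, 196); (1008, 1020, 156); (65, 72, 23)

1

(26,8,24): 8²+24² = 640 < 676 = 26² → obtuse
(20,25,15): 15²+20² = 625 = 25² → right
(55,48,73): 48²+55² = 5329 = 73² → right
(184,99,196): 99²+184² = 43657 > 38416 = 196² → acute
(1008,1020,156): 156²+1008² = 1040400 = 1020² → right
(65,72,23): 23²+65² = 4754 < 5184 = 72² → obtuse
1 of the 6 is acute.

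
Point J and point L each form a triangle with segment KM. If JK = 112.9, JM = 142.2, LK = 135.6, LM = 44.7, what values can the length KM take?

From triangle JKM: |112.9 − 142.2| < KM < 112.9 + 142.2, i.e. 29.3 < KM < 255.1.
From triangle LKM: 90.9 < KM < 180.3.
Both must hold, so KM lies in the intersection.

90.9 < KM < 180.3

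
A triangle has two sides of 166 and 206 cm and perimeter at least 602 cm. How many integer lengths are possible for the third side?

Triangle inequality: 40 < x < 372. Perimeter ≥ 602 gives x ≥ 602 − 166 − 206 = 230.
So 230 ≤ x < 372; integers 230 through 371: 142 values.

142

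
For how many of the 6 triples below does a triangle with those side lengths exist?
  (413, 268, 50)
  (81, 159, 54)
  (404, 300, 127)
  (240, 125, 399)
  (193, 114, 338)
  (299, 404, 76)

(50,268,413): 50+268 ≤ 413 → not valid
(54,81,159): 54+81 ≤ 159 → not valid
(127,300,404): 127+300 > 404 → valid
(125,240,399): 125+240 ≤ 399 → not valid
(114,193,338): 114+193 ≤ 338 → not valid
(76,299,404): 76+299 ≤ 404 → not valid
1 of the 6 triples forms a triangle.

1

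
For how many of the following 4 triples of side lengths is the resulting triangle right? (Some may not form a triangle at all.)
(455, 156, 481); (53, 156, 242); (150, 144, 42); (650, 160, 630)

3

(455,156,481): 156²+455² = 231361 = 481² → right
(53,156,242): 53+156 ≤ 242, not a triangle
(150,144,42): 42²+144² = 22500 = 150² → right
(650,160,630): 160²+630² = 422500 = 650² → right
3 of the 4 are right.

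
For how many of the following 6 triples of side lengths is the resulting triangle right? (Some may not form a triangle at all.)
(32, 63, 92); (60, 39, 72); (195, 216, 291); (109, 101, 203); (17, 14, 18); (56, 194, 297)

1

(32,63,92): 32²+63² = 4993 < 8464 = 92² → obtuse
(60,39,72): 39²+60² = 5121 < 5184 = 72² → obtuse
(195,216,291): 195²+216² = 84681 = 291² → right
(109,101,203): 101²+109² = 22082 < 41209 = 203² → obtuse
(17,14,18): 14²+17² = 485 > 324 = 18² → acute
(56,194,297): 56+194 ≤ 297, not a triangle
1 of the 6 is right.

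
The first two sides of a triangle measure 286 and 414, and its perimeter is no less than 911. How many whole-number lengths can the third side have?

489

Triangle inequality: 128 < x < 700. Perimeter ≥ 911 gives x ≥ 911 − 286 − 414 = 211.
So 211 ≤ x < 700; integers 211 through 699: 489 values.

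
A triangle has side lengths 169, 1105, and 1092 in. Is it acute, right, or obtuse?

right

Compare the square of the longest side to the sum of squares of the other two: 169² + 1092² = 1221025 = 1105².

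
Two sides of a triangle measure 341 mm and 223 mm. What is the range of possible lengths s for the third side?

118 < s < 564 (mm)

By the triangle inequality, s must be less than 341 + 223 = 564 and greater than |341 − 223| = 118.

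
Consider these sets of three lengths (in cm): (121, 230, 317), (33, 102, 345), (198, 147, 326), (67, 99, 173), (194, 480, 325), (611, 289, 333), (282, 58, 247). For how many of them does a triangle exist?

5

(121,230,317): 121+230 > 317 → valid
(33,102,345): 33+102 ≤ 345 → not valid
(147,198,326): 147+198 > 326 → valid
(67,99,173): 67+99 ≤ 173 → not valid
(194,325,480): 194+325 > 480 → valid
(289,333,611): 289+333 > 611 → valid
(58,247,282): 58+247 > 282 → valid
5 of the 7 triples form a triangle.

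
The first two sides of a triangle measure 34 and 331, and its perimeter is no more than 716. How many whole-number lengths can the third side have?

54

Triangle inequality: 297 < x < 365. Perimeter ≤ 716 gives x ≤ 716 − 34 − 331 = 351.
So 297 < x ≤ 351; integers 298 through 351: 54 values.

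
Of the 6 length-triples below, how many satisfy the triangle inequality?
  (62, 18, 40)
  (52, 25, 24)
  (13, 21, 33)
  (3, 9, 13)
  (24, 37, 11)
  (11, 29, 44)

(18,40,62): 18+40 ≤ 62 → not valid
(24,25,52): 24+25 ≤ 52 → not valid
(13,21,33): 13+21 > 33 → valid
(3,9,13): 3+9 ≤ 13 → not valid
(11,24,37): 11+24 ≤ 37 → not valid
(11,29,44): 11+29 ≤ 44 → not valid
1 of the 6 triples forms a triangle.

1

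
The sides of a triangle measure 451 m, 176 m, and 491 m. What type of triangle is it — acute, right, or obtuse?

Compare the square of the longest side to the sum of squares of the other two: 176² + 451² = 234377 < 241081 = 491².

obtuse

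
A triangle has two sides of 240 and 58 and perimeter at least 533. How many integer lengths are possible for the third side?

Triangle inequality: 182 < x < 298. Perimeter ≥ 533 gives x ≥ 533 − 240 − 58 = 235.
So 235 ≤ x < 298; integers 235 through 297: 63 values.

63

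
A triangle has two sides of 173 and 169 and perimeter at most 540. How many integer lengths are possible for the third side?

Triangle inequality: 4 < x < 342. Perimeter ≤ 540 gives x ≤ 540 − 173 − 169 = 198.
So 4 < x ≤ 198; integers 5 through 198: 194 values.

194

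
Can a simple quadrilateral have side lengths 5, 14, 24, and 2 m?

No

For a quadrilateral, each side must be shorter than the sum of the others.
Here the longest side is 24, but the remaining 3 sides sum to only 21.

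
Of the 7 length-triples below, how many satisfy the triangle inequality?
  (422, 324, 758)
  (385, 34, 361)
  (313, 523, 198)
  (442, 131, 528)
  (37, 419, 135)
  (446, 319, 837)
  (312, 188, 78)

2

(324,422,758): 324+422 ≤ 758 → not valid
(34,361,385): 34+361 > 385 → valid
(198,313,523): 198+313 ≤ 523 → not valid
(131,442,528): 131+442 > 528 → valid
(37,135,419): 37+135 ≤ 419 → not valid
(319,446,837): 319+446 ≤ 837 → not valid
(78,188,312): 78+188 ≤ 312 → not valid
2 of the 7 triples form a triangle.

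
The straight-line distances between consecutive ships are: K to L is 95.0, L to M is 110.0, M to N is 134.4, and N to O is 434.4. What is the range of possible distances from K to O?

The maximum is all hops collinear in one direction: 95.0 + 110.0 + 134.4 + 434.4 = 773.8.
The longest hop is 434.4; the others sum to 339.4. Folding the others back against it leaves at least 434.4 − 339.4 = 95.0.

95.0 ≤ KO ≤ 773.8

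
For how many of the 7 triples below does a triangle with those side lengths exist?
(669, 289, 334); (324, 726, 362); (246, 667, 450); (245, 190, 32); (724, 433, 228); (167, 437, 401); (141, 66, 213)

(289,334,669): 289+334 ≤ 669 → not valid
(324,362,726): 324+362 ≤ 726 → not valid
(246,450,667): 246+450 > 667 → valid
(32,190,245): 32+190 ≤ 245 → not valid
(228,433,724): 228+433 ≤ 724 → not valid
(167,401,437): 167+401 > 437 → valid
(66,141,213): 66+141 ≤ 213 → not valid
2 of the 7 triples form a triangle.

2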